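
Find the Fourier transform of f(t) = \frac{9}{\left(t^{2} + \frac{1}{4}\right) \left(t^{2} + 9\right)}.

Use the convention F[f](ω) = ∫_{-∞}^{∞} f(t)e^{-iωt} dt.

F(ω) = - \frac{12 \pi e^{- 3 \left|{\omega}\right|}}{35} + \frac{72 \pi e^{- \frac{\left|{\omega}\right|}{2}}}{35}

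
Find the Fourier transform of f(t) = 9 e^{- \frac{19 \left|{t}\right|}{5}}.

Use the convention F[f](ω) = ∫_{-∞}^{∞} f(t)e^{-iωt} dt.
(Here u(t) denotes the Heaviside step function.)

F(ω) = \frac{1710}{25 \omega^{2} + 361}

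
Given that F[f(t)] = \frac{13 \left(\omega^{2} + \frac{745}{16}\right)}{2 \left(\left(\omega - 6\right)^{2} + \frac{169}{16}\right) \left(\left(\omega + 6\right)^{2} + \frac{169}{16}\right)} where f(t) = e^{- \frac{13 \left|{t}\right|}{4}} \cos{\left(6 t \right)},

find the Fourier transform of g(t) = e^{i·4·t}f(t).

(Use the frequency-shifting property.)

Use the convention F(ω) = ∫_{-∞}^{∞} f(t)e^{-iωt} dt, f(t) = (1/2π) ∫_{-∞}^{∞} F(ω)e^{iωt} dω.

F[g](ω) = \frac{104 \left(16 \left(\omega - 4\right)^{2} + 745\right)}{\left(16 \left(\omega - 10\right)^{2} + 169\right) \left(16 \left(\omega + 2\right)^{2} + 169\right)}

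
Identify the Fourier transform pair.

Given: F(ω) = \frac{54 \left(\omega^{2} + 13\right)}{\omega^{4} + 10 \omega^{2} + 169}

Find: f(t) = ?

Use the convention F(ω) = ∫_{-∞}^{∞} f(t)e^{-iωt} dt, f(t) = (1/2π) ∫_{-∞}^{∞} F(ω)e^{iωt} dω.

f(t) = 9 e^{- 3 \left|{t}\right|} \cos{\left(2 \left|{t}\right| \right)}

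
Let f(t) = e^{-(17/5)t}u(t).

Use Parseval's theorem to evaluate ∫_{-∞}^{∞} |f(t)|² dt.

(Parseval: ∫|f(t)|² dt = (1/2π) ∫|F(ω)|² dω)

∫|f(t)|² dt = \frac{5}{34}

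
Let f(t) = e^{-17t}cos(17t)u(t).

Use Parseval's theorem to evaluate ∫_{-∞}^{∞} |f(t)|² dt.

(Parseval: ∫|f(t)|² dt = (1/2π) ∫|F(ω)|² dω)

∫|f(t)|² dt = \frac{3}{136}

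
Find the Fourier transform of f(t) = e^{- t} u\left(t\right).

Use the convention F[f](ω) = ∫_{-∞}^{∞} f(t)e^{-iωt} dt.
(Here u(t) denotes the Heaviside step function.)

F(ω) = \frac{1}{i \omega + 1}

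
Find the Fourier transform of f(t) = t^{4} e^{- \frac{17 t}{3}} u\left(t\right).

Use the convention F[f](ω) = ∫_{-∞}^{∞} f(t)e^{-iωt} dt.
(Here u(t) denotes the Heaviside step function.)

F(ω) = \frac{5832}{\left(3 i \omega + 17\right)^{5}}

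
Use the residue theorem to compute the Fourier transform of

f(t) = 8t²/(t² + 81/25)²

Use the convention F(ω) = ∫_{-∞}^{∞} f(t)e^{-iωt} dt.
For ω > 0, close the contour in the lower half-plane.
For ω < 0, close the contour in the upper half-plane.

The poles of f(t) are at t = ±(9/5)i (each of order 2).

Let g(z) = f(z)e^{-iωz}; for large |z| the factor e^{-iωz} decays in the lower half-plane when ω > 0 and in the upper half-plane when ω < 0.

Case ω > 0 (lower half-plane, clockwise contour ⇒ F(ω) = -2πi·ΣRes):
  Res_{z = - \frac{9 i}{5}} g(z) = i \left(\frac{10}{9} - 2 \omega\right) e^{- \frac{9 \omega}{5}} (pole of order 2)
  F(ω) = -2πi·ΣRes = \frac{4 \pi \left(5 - 9 \omega\right) e^{- \frac{9 \omega}{5}}}{9}

Case ω < 0 (upper half-plane, counterclockwise contour ⇒ F(ω) = +2πi·ΣRes):
  Res_{z = \frac{9 i}{5}} g(z) = i \left(- 2 \omega - \frac{10}{9}\right) e^{\frac{9 \omega}{5}} (pole of order 2)
  F(ω) = 2πi·ΣRes = \frac{4 \pi \left(9 \omega + 5\right) e^{\frac{9 \omega}{5}}}{9}

Both cases combine into a single formula in |ω|:

F(ω) = \frac{4 \pi \left(5 - 9 \left|{\omega}\right|\right) e^{- \frac{9 \left|{\omega}\right|}{5}}}{9}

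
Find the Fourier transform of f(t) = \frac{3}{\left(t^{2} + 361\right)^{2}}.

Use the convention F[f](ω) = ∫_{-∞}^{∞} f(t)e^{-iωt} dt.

F(ω) = \frac{3 \pi \left(19 \left|{\omega}\right| + 1\right) e^{- 19 \left|{\omega}\right|}}{13718}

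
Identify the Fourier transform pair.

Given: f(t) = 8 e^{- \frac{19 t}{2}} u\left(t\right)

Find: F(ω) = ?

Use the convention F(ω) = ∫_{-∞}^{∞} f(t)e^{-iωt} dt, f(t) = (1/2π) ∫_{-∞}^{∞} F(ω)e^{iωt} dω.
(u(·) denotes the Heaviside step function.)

F(ω) = \frac{16}{2 i \omega + 19}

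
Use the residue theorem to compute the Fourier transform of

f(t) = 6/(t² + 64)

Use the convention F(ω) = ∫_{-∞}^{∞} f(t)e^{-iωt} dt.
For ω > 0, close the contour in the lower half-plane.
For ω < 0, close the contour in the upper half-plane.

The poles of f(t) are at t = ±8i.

Let g(z) = f(z)e^{-iωz}; for large |z| the factor e^{-iωz} decays in the lower half-plane when ω > 0 and in the upper half-plane when ω < 0.

Case ω > 0 (lower half-plane, clockwise contour ⇒ F(ω) = -2πi·ΣRes):
  Res_{z = - 8 i} g(z) = \frac{3 i e^{- 8 \omega}}{8}
  F(ω) = -2πi·ΣRes = \frac{3 \pi e^{- 8 \omega}}{4}

Case ω < 0 (upper half-plane, counterclockwise contour ⇒ F(ω) = +2πi·ΣRes):
  Res_{z = 8 i} g(z) = - \frac{3 i e^{8 \omega}}{8}
  F(ω) = 2πi·ΣRes = \frac{3 \pi e^{8 \omega}}{4}

Both cases combine into a single formula in |ω|:

F(ω) = \frac{3 \pi e^{- 8 \left|{\omega}\right|}}{4}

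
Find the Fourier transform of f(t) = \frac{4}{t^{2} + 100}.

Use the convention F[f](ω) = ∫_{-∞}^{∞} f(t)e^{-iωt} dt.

F(ω) = \frac{2 \pi e^{- 10 \left|{\omega}\right|}}{5}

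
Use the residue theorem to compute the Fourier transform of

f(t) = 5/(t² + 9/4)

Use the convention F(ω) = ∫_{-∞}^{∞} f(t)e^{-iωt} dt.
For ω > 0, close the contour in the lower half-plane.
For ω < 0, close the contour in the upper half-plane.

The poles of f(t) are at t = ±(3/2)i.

Let g(z) = f(z)e^{-iωz}; for large |z| the factor e^{-iωz} decays in the lower half-plane when ω > 0 and in the upper half-plane when ω < 0.

Case ω > 0 (lower half-plane, clockwise contour ⇒ F(ω) = -2πi·ΣRes):
  Res_{z = - \frac{3 i}{2}} g(z) = \frac{5 i e^{- \frac{3 \omega}{2}}}{3}
  F(ω) = -2πi·ΣRes = \frac{10 \pi e^{- \frac{3 \omega}{2}}}{3}

Case ω < 0 (upper half-plane, counterclockwise contour ⇒ F(ω) = +2πi·ΣRes):
  Res_{z = \frac{3 i}{2}} g(z) = - \frac{5 i e^{\frac{3 \omega}{2}}}{3}
  F(ω) = 2πi·ΣRes = \frac{10 \pi e^{\frac{3 \omega}{2}}}{3}

Both cases combine into a single formula in |ω|:

F(ω) = \frac{10 \pi e^{- \frac{3 \left|{\omega}\right|}{2}}}{3}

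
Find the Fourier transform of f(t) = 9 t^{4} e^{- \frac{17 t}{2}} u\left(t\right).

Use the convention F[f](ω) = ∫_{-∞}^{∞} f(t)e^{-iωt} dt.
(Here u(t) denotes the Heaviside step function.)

F(ω) = \frac{6912}{\left(2 i \omega + 17\right)^{5}}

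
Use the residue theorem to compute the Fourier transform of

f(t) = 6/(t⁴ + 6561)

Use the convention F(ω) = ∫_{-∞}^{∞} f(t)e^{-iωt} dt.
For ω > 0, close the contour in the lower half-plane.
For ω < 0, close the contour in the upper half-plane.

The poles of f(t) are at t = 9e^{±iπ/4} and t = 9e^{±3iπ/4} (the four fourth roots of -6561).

Let g(z) = f(z)e^{-iωz}; for large |z| the factor e^{-iωz} decays in the lower half-plane when ω > 0 and in the upper half-plane when ω < 0.

Case ω > 0 (lower half-plane, clockwise contour ⇒ F(ω) = -2πi·ΣRes):
  Res_{z = - \frac{9 \sqrt{2}}{2} - \frac{9 \sqrt{2} i}{2}} g(z) = \frac{\sqrt{2} i \left(1 - i\right) e^{\frac{9 \sqrt{2} \omega \left(-1 + i\right)}{2}}}{972}
  Res_{z = \frac{9 \sqrt{2}}{2} - \frac{9 \sqrt{2} i}{2}} g(z) = \frac{\sqrt{2} i \left(1 + i\right) e^{- \frac{9 \sqrt{2} \omega \left(1 + i\right)}{2}}}{972}
  F(ω) = -2πi·ΣRes = \frac{\sqrt{2} \pi \left(1 - i\right) \left(e^{9 \sqrt{2} i \omega} + i\right) e^{- \frac{9 \sqrt{2} \omega \left(1 + i\right)}{2}}}{486} = \frac{2 \pi e^{- \frac{9 \sqrt{2} \omega}{2}} \sin{\left(\frac{9 \sqrt{2} \omega}{2} + \frac{\pi}{4} \right)}}{243}

Case ω < 0 (upper half-plane, counterclockwise contour ⇒ F(ω) = +2πi·ΣRes):
  Res_{z = \frac{9 \sqrt{2}}{2} + \frac{9 \sqrt{2} i}{2}} g(z) = \frac{\sqrt{2} i \left(-1 + i\right) e^{\frac{9 \sqrt{2} \omega \left(1 - i\right)}{2}}}{972}
  Res_{z = - \frac{9 \sqrt{2}}{2} + \frac{9 \sqrt{2} i}{2}} g(z) = \frac{\sqrt{2} \left(1 - i\right) e^{\frac{9 \sqrt{2} \omega \left(1 + i\right)}{2}}}{972}
  F(ω) = 2πi·ΣRes = - \frac{\sqrt{2} i \pi \left(i \left(1 - i\right) e^{\frac{9 \sqrt{2} \omega \left(1 - i\right)}{2}} - \left(1 - i\right) e^{\frac{9 \sqrt{2} \omega \left(1 + i\right)}{2}}\right)}{486} = \frac{2 \pi e^{\frac{9 \sqrt{2} \omega}{2}} \cos{\left(\frac{9 \sqrt{2} \omega}{2} + \frac{\pi}{4} \right)}}{243}

Both cases combine into a single formula in |ω|:

F(ω) = \frac{2 \pi e^{- \frac{9 \sqrt{2} \left|{\omega}\right|}{2}} \sin{\left(\frac{9 \sqrt{2} \left|{\omega}\right|}{2} + \frac{\pi}{4} \right)}}{243}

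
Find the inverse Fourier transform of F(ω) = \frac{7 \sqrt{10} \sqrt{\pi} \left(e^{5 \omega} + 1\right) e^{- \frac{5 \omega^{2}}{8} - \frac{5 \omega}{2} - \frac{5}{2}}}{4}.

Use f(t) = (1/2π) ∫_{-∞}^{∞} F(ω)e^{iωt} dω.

f(t) = 7 e^{- \frac{2 t^{2}}{5}} \cos{\left(2 t \right)}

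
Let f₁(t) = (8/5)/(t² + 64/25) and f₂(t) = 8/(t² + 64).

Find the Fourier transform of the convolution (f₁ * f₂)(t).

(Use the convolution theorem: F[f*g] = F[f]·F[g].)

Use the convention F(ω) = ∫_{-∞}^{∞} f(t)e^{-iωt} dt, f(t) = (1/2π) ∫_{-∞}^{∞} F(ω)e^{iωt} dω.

F[f₁*f₂](ω) = \pi^{2} e^{- \frac{48 \left|{\omega}\right|}{5}}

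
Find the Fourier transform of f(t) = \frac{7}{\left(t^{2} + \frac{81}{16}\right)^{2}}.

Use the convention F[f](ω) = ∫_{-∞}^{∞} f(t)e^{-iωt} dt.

F(ω) = \frac{56 \pi \left(9 \left|{\omega}\right| + 4\right) e^{- \frac{9 \left|{\omega}\right|}{4}}}{729}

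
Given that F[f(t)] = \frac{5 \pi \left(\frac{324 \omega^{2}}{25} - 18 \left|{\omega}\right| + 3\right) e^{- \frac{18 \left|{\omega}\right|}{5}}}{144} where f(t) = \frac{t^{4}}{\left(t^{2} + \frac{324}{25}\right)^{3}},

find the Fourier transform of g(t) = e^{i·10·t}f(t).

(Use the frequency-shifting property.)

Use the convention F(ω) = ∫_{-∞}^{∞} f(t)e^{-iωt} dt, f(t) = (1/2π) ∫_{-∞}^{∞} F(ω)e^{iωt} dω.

F[g](ω) = \frac{\pi \left(108 \left(\omega - 10\right)^{2} - 150 \left|{\omega - 10}\right| + 25\right) e^{- \frac{18 \left|{\omega - 10}\right|}{5}}}{240}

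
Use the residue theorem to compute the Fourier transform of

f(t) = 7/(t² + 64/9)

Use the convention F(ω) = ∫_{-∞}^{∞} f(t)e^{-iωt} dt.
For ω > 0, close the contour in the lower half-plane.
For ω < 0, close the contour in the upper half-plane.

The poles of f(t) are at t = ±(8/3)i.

Let g(z) = f(z)e^{-iωz}; for large |z| the factor e^{-iωz} decays in the lower half-plane when ω > 0 and in the upper half-plane when ω < 0.

Case ω > 0 (lower half-plane, clockwise contour ⇒ F(ω) = -2πi·ΣRes):
  Res_{z = - \frac{8 i}{3}} g(z) = \frac{21 i e^{- \frac{8 \omega}{3}}}{16}
  F(ω) = -2πi·ΣRes = \frac{21 \pi e^{- \frac{8 \omega}{3}}}{8}

Case ω < 0 (upper half-plane, counterclockwise contour ⇒ F(ω) = +2πi·ΣRes):
  Res_{z = \frac{8 i}{3}} g(z) = - \frac{21 i e^{\frac{8 \omega}{3}}}{16}
  F(ω) = 2πi·ΣRes = \frac{21 \pi e^{\frac{8 \omega}{3}}}{8}

Both cases combine into a single formula in |ω|:

F(ω) = \frac{21 \pi e^{- \frac{8 \left|{\omega}\right|}{3}}}{8}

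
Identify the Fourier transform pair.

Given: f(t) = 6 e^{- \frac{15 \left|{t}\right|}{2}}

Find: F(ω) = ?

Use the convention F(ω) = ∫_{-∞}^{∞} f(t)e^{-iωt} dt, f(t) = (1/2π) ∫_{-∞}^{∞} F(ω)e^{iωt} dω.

F(ω) = \frac{360}{4 \omega^{2} + 225}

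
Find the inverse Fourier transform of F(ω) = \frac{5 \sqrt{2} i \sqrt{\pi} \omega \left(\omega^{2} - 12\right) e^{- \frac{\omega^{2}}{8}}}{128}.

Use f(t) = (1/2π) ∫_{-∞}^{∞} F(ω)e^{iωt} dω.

f(t) = 5 t^{3} e^{- 2 t^{2}}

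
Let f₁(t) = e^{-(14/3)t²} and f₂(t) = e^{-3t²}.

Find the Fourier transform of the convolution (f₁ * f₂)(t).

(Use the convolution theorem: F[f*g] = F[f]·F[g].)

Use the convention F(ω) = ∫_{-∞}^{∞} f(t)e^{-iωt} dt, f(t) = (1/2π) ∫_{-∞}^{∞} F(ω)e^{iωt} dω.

F[f₁*f₂](ω) = \frac{\sqrt{14} \pi e^{- \frac{23 \omega^{2}}{168}}}{14}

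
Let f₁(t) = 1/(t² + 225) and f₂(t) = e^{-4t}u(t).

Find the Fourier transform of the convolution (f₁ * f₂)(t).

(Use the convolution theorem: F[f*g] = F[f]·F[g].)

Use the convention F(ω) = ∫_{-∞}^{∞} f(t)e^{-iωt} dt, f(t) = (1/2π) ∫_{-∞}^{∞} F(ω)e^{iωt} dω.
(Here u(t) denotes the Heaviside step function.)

F[f₁*f₂](ω) = \frac{\pi e^{- 15 \left|{\omega}\right|}}{15 \left(i \omega + 4\right)}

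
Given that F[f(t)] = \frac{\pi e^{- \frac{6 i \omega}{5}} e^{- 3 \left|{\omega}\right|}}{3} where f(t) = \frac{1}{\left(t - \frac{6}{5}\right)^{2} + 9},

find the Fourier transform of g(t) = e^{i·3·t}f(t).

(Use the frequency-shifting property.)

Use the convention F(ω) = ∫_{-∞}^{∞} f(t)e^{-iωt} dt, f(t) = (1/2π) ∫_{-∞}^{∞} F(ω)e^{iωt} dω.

F[g](ω) = \frac{\pi e^{- \frac{6 i \left(\omega - 3\right)}{5} - 3 \left|{\omega - 3}\right|}}{3}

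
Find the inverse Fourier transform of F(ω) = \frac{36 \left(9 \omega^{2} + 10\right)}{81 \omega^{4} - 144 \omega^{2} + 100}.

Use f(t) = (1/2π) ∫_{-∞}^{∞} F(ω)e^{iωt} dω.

f(t) = 6 e^{- \frac{\left|{t}\right|}{3}} \cos{\left(\left|{t}\right| \right)}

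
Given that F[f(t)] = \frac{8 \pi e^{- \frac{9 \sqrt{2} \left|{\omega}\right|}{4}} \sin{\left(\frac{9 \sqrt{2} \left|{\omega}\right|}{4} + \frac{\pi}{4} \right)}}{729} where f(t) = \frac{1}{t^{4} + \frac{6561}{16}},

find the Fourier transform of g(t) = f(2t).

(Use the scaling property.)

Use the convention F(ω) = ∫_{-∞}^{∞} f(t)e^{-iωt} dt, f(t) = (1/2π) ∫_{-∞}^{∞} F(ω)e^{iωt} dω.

F[g](ω) = \frac{4 \pi e^{- \frac{9 \sqrt{2} \left|{\omega}\right|}{8}} \sin{\left(\frac{9 \sqrt{2} \left|{\omega}\right|}{8} + \frac{\pi}{4} \right)}}{729}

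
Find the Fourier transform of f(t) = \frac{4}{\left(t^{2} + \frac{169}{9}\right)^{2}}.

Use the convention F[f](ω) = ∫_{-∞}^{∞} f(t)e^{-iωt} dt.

F(ω) = \frac{18 \pi \left(13 \left|{\omega}\right| + 3\right) e^{- \frac{13 \left|{\omega}\right|}{3}}}{2197}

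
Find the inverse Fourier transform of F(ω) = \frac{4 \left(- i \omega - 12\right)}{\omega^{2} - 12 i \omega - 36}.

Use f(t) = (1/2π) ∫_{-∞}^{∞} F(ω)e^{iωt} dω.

f(t) = 4 \left(6 t + 1\right) e^{- 6 t} u\left(t\right)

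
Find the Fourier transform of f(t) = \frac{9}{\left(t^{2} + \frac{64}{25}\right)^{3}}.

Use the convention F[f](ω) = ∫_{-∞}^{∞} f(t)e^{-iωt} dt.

F(ω) = \frac{1125 \pi \left(64 \omega^{2} + 120 \left|{\omega}\right| + 75\right) e^{- \frac{8 \left|{\omega}\right|}{5}}}{262144}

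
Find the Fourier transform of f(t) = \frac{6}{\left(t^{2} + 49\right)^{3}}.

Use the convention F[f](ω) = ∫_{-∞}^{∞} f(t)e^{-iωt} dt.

F(ω) = \frac{3 \pi \left(49 \omega^{2} + 21 \left|{\omega}\right| + 3\right) e^{- 7 \left|{\omega}\right|}}{67228}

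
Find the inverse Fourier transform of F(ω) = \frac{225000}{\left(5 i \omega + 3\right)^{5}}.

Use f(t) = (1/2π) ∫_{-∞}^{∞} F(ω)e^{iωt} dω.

f(t) = 3 t^{4} e^{- \frac{3 t}{5}} u\left(t\right)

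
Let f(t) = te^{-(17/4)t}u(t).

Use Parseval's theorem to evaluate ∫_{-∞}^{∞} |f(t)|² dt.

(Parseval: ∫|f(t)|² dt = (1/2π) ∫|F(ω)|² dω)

∫|f(t)|² dt = \frac{16}{4913}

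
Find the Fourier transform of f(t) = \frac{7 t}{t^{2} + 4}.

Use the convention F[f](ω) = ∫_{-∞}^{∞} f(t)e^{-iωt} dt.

F(ω) = - 7 i \pi e^{- 2 \left|{\omega}\right|} \operatorname{sign}{\left(\omega \right)}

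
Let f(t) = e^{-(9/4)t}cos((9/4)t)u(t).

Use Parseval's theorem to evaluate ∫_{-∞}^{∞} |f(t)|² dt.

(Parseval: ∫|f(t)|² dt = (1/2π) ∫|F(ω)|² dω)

∫|f(t)|² dt = \frac{1}{6}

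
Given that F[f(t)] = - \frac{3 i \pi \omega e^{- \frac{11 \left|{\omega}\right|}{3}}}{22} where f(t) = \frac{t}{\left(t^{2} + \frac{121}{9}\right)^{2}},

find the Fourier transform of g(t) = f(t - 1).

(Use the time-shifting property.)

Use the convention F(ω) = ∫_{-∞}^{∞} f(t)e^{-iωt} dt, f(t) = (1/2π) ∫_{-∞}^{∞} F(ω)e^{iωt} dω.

F[g](ω) = - \frac{3 i \pi \omega e^{- i \omega - \frac{11 \left|{\omega}\right|}{3}}}{22}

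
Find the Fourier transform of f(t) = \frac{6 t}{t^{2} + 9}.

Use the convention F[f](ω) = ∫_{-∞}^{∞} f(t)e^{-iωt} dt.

F(ω) = - 6 i \pi e^{- 3 \left|{\omega}\right|} \operatorname{sign}{\left(\omega \right)}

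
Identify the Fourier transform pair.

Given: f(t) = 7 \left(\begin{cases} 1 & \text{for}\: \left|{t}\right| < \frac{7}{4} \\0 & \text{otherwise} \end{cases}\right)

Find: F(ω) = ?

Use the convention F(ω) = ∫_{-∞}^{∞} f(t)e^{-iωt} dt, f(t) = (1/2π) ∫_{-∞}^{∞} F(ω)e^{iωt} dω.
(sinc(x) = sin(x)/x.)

F(ω) = \frac{49 \operatorname{sinc}{\left(\frac{7 \omega}{4} \right)}}{2}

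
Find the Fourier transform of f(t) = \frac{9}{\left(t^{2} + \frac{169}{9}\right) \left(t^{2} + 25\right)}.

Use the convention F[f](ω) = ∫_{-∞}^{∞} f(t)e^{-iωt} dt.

F(ω) = - \frac{81 \pi e^{- 5 \left|{\omega}\right|}}{280} + \frac{243 \pi e^{- \frac{13 \left|{\omega}\right|}{3}}}{728}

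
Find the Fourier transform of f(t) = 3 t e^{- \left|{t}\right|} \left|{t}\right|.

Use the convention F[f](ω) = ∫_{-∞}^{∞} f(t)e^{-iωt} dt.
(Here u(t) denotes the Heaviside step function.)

F(ω) = \frac{12 i \omega \left(\omega^{2} - 3\right)}{\left(\omega^{2} + 1\right)^{3}}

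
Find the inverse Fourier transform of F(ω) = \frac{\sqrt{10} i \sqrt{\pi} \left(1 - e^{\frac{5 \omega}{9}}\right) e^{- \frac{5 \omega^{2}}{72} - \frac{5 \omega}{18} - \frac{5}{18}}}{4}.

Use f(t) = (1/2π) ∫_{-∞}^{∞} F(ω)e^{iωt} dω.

f(t) = 3 e^{- \frac{18 t^{2}}{5}} \sin{\left(2 t \right)}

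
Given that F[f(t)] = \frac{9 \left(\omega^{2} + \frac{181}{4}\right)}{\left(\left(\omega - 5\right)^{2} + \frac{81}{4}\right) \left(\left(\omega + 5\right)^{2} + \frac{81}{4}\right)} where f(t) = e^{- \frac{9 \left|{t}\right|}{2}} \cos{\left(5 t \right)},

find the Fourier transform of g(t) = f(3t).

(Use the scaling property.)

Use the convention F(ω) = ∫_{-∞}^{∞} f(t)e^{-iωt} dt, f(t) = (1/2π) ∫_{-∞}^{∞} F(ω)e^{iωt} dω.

F[g](ω) = \frac{108 \left(4 \omega^{2} + 1629\right)}{16 \omega^{4} - 1368 \omega^{2} + 2653641}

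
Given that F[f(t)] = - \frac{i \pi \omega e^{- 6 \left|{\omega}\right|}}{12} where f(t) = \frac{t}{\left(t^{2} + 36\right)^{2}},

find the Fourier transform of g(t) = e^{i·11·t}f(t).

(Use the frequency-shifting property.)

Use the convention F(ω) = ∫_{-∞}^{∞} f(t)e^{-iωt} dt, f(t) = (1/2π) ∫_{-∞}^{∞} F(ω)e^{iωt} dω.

F[g](ω) = \frac{i \pi \left(11 - \omega\right) e^{- 6 \left|{\omega - 11}\right|}}{12}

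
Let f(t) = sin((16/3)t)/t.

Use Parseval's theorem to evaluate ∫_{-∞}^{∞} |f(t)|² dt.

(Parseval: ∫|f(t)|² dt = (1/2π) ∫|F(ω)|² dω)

∫|f(t)|² dt = \frac{16 \pi}{3}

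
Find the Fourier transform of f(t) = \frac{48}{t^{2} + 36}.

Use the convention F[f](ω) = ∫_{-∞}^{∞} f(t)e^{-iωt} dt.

F(ω) = 8 \pi e^{- 6 \left|{\omega}\right|}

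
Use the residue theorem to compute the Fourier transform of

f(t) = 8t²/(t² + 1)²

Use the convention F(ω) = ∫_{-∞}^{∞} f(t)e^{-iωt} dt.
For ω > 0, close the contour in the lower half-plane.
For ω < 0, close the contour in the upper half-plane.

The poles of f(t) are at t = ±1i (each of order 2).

Let g(z) = f(z)e^{-iωz}; for large |z| the factor e^{-iωz} decays in the lower half-plane when ω > 0 and in the upper half-plane when ω < 0.

Case ω > 0 (lower half-plane, clockwise contour ⇒ F(ω) = -2πi·ΣRes):
  Res_{z = - i} g(z) = 2 i \left(1 - \omega\right) e^{- \omega} (pole of order 2)
  F(ω) = -2πi·ΣRes = 4 \pi \left(1 - \omega\right) e^{- \omega}

Case ω < 0 (upper half-plane, counterclockwise contour ⇒ F(ω) = +2πi·ΣRes):
  Res_{z = i} g(z) = 2 i \left(- \omega - 1\right) e^{\omega} (pole of order 2)
  F(ω) = 2πi·ΣRes = 4 \pi \left(\omega + 1\right) e^{\omega}

Both cases combine into a single formula in |ω|:

F(ω) = 4 \pi \left(1 - \left|{\omega}\right|\right) e^{- \left|{\omega}\right|}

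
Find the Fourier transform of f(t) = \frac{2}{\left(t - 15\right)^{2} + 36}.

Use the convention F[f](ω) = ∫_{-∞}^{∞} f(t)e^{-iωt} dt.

F(ω) = \frac{\pi e^{- 15 i \omega - 6 \left|{\omega}\right|}}{3}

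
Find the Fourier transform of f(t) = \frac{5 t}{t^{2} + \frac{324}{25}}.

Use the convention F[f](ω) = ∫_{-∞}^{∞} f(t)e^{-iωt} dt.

F(ω) = - 5 i \pi e^{- \frac{18 \left|{\omega}\right|}{5}} \operatorname{sign}{\left(\omega \right)}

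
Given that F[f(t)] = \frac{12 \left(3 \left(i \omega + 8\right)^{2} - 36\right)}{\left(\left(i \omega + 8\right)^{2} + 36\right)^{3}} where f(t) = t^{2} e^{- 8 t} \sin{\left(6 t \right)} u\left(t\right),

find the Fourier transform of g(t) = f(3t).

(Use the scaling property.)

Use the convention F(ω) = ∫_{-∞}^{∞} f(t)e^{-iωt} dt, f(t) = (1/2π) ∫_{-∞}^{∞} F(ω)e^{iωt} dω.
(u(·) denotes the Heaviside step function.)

F[g](ω) = \frac{972 \left(\left(i \omega + 24\right)^{2} - 108\right)}{\left(\left(i \omega + 24\right)^{2} + 324\right)^{3}}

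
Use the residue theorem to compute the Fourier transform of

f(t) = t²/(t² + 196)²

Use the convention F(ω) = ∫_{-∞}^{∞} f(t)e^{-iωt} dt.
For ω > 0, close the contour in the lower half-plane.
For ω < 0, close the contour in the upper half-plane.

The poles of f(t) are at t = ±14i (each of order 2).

Let g(z) = f(z)e^{-iωz}; for large |z| the factor e^{-iωz} decays in the lower half-plane when ω > 0 and in the upper half-plane when ω < 0.

Case ω > 0 (lower half-plane, clockwise contour ⇒ F(ω) = -2πi·ΣRes):
  Res_{z = - 14 i} g(z) = \frac{i \left(1 - 14 \omega\right) e^{- 14 \omega}}{56} (pole of order 2)
  F(ω) = -2πi·ΣRes = \frac{\pi \left(1 - 14 \omega\right) e^{- 14 \omega}}{28}

Case ω < 0 (upper half-plane, counterclockwise contour ⇒ F(ω) = +2πi·ΣRes):
  Res_{z = 14 i} g(z) = \frac{i \left(- 14 \omega - 1\right) e^{14 \omega}}{56} (pole of order 2)
  F(ω) = 2πi·ΣRes = \frac{\pi \left(14 \omega + 1\right) e^{14 \omega}}{28}

Both cases combine into a single formula in |ω|:

F(ω) = \frac{\pi \left(1 - 14 \left|{\omega}\right|\right) e^{- 14 \left|{\omega}\right|}}{28}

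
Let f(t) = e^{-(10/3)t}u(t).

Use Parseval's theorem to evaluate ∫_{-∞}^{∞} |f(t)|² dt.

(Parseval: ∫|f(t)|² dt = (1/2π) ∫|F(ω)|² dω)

∫|f(t)|² dt = \frac{3}{20}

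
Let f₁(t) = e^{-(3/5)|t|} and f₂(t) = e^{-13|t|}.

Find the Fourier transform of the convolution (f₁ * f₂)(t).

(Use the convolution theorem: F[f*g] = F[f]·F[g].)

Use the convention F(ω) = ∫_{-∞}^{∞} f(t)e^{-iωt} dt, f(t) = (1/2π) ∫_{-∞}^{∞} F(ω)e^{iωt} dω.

F[f₁*f₂](ω) = \frac{780}{\left(\omega^{2} + 169\right) \left(25 \omega^{2} + 9\right)}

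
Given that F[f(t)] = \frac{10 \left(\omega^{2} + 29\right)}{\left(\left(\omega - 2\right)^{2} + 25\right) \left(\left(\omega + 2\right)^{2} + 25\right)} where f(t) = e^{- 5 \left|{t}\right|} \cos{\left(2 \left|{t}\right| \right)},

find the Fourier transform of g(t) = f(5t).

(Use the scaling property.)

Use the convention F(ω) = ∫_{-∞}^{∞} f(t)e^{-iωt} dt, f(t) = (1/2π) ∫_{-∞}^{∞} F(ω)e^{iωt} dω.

F[g](ω) = \frac{50 \left(\omega^{2} + 725\right)}{\omega^{4} + 1050 \omega^{2} + 525625}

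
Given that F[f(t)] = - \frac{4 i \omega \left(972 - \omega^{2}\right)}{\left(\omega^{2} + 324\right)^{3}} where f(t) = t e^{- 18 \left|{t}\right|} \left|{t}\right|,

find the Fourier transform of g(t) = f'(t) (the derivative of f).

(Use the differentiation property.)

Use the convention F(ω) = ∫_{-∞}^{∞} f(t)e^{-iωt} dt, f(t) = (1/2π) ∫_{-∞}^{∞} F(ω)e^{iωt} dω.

F[g](ω) = \frac{4 \omega^{2} \left(972 - \omega^{2}\right)}{\left(\omega^{2} + 324\right)^{3}}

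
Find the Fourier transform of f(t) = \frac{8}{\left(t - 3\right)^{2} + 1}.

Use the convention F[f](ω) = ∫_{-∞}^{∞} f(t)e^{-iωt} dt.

F(ω) = 8 \pi e^{- 3 i \omega - \left|{\omega}\right|}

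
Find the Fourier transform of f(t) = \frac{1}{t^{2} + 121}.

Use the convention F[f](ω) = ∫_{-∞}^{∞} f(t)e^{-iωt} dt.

F(ω) = \frac{\pi e^{- 11 \left|{\omega}\right|}}{11}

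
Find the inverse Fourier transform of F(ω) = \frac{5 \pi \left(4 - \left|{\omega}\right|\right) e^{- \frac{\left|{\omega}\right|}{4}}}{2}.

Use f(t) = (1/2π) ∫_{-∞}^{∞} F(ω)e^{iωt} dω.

f(t) = \frac{5 t^{2}}{\left(t^{2} + \frac{1}{16}\right)^{2}}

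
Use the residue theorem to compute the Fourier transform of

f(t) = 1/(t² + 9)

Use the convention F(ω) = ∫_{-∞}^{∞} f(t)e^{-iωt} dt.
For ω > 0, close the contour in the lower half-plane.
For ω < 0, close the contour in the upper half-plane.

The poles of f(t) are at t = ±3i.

Let g(z) = f(z)e^{-iωz}; for large |z| the factor e^{-iωz} decays in the lower half-plane when ω > 0 and in the upper half-plane when ω < 0.

Case ω > 0 (lower half-plane, clockwise contour ⇒ F(ω) = -2πi·ΣRes):
  Res_{z = - 3 i} g(z) = \frac{i e^{- 3 \omega}}{6}
  F(ω) = -2πi·ΣRes = \frac{\pi e^{- 3 \omega}}{3}

Case ω < 0 (upper half-plane, counterclockwise contour ⇒ F(ω) = +2πi·ΣRes):
  Res_{z = 3 i} g(z) = - \frac{i e^{3 \omega}}{6}
  F(ω) = 2πi·ΣRes = \frac{\pi e^{3 \omega}}{3}

Both cases combine into a single formula in |ω|:

F(ω) = \frac{\pi e^{- 3 \left|{\omega}\right|}}{3}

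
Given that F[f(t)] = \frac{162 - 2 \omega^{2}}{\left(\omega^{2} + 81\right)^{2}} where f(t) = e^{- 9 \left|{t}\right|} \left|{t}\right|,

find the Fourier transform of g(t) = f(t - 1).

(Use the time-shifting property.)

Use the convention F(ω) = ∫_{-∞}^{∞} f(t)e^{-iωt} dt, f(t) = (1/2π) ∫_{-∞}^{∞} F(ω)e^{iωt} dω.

F[g](ω) = \frac{2 \left(81 - \omega^{2}\right) e^{- i \omega}}{\left(\omega^{2} + 81\right)^{2}}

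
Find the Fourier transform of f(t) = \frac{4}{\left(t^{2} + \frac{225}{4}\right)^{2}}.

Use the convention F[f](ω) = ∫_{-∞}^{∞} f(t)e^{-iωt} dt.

F(ω) = \frac{8 \pi \left(15 \left|{\omega}\right| + 2\right) e^{- \frac{15 \left|{\omega}\right|}{2}}}{3375}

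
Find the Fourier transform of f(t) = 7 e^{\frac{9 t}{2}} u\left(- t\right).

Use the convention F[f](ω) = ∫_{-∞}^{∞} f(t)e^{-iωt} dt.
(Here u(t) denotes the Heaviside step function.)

F(ω) = - \frac{14}{2 i \omega - 9}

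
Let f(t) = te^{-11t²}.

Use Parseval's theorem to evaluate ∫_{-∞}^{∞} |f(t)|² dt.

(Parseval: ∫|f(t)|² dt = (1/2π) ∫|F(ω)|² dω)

∫|f(t)|² dt = \frac{\sqrt{22} \sqrt{\pi}}{968}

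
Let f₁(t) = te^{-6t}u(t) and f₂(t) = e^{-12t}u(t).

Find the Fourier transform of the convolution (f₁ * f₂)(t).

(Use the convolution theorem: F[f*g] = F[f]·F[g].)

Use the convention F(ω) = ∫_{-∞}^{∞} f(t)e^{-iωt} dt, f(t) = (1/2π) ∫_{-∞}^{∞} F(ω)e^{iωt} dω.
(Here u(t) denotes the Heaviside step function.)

F[f₁*f₂](ω) = \frac{1}{\left(i \omega + 6\right)^{2} \left(i \omega + 12\right)}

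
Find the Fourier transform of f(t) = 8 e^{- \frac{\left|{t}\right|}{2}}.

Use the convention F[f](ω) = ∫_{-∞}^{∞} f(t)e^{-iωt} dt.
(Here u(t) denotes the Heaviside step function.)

F(ω) = \frac{32}{4 \omega^{2} + 1}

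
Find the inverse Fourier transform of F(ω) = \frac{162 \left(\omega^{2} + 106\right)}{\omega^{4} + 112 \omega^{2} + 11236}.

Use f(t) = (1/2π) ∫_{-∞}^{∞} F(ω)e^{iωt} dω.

f(t) = 9 e^{- 9 \left|{t}\right|} \cos{\left(5 \left|{t}\right| \right)}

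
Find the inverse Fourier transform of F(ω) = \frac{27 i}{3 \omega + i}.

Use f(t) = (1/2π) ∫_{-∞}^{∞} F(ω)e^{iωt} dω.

f(t) = 9 e^{\frac{t}{3}} u\left(- t\right)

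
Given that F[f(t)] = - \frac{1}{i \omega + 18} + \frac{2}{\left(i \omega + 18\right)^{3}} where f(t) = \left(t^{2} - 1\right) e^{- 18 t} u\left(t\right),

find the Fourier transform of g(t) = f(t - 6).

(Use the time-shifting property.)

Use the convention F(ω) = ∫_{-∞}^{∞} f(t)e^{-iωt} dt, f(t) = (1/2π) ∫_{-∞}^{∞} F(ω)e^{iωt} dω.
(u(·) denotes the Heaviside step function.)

F[g](ω) = \frac{\left(2 i \omega - \left(i \omega + 18\right)^{3} + 36\right) e^{- 6 i \omega}}{\left(i \omega + 18\right)^{4}}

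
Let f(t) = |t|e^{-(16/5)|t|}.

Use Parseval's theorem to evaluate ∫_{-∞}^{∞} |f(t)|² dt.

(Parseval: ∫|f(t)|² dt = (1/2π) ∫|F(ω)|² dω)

∫|f(t)|² dt = \frac{125}{8192}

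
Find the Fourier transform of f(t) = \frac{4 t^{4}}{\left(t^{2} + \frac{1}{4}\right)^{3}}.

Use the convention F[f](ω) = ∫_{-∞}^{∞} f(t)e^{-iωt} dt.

F(ω) = \frac{\pi \left(\omega^{2} - 10 \left|{\omega}\right| + 12\right) e^{- \frac{\left|{\omega}\right|}{2}}}{4}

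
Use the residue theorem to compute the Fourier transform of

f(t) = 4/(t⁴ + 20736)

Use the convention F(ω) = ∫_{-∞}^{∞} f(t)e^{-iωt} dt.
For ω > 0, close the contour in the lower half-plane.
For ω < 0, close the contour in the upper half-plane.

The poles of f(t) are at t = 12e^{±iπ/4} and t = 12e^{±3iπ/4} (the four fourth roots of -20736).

Let g(z) = f(z)e^{-iωz}; for large |z| the factor e^{-iωz} decays in the lower half-plane when ω > 0 and in the upper half-plane when ω < 0.

Case ω > 0 (lower half-plane, clockwise contour ⇒ F(ω) = -2πi·ΣRes):
  Res_{z = - 6 \sqrt{2} - 6 \sqrt{2} i} g(z) = \frac{\sqrt{2} i \left(1 - i\right) e^{6 \sqrt{2} \omega \left(-1 + i\right)}}{3456}
  Res_{z = 6 \sqrt{2} - 6 \sqrt{2} i} g(z) = \frac{\sqrt{2} i \left(1 + i\right) e^{- 6 \sqrt{2} \omega \left(1 + i\right)}}{3456}
  F(ω) = -2πi·ΣRes = \frac{\sqrt{2} \pi \left(1 - i\right) \left(e^{12 \sqrt{2} i \omega} + i\right) e^{- 6 \sqrt{2} \omega \left(1 + i\right)}}{1728} = \frac{\pi e^{- 6 \sqrt{2} \omega} \sin{\left(6 \sqrt{2} \omega + \frac{\pi}{4} \right)}}{432}

Case ω < 0 (upper half-plane, counterclockwise contour ⇒ F(ω) = +2πi·ΣRes):
  Res_{z = 6 \sqrt{2} + 6 \sqrt{2} i} g(z) = \frac{\sqrt{2} i \left(-1 + i\right) e^{6 \sqrt{2} \omega \left(1 - i\right)}}{3456}
  Res_{z = - 6 \sqrt{2} + 6 \sqrt{2} i} g(z) = \frac{\sqrt{2} \left(1 - i\right) e^{6 \sqrt{2} \omega \left(1 + i\right)}}{3456}
  F(ω) = 2πi·ΣRes = - \frac{\sqrt{2} i \pi \left(i \left(1 - i\right) e^{6 \sqrt{2} \omega \left(1 - i\right)} - \left(1 - i\right) e^{6 \sqrt{2} \omega \left(1 + i\right)}\right)}{1728} = \frac{\pi e^{6 \sqrt{2} \omega} \cos{\left(6 \sqrt{2} \omega + \frac{\pi}{4} \right)}}{432}

Both cases combine into a single formula in |ω|:

F(ω) = \frac{\pi e^{- 6 \sqrt{2} \left|{\omega}\right|} \sin{\left(6 \sqrt{2} \left|{\omega}\right| + \frac{\pi}{4} \right)}}{432}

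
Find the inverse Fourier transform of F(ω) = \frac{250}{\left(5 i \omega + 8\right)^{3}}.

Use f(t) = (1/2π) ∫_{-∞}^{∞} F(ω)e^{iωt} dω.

f(t) = t^{2} e^{- \frac{8 t}{5}} u\left(t\right)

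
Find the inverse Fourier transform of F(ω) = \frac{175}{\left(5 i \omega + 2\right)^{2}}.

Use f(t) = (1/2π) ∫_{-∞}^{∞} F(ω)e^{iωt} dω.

f(t) = 7 t e^{- \frac{2 t}{5}} u\left(t\right)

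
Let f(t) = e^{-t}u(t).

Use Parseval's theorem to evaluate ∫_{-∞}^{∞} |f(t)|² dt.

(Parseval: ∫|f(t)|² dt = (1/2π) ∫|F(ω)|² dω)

∫|f(t)|² dt = \frac{1}{2}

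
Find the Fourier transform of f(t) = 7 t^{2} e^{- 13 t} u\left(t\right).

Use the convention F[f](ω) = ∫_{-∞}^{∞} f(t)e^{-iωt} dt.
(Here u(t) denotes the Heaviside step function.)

F(ω) = \frac{14}{\left(i \omega + 13\right)^{3}}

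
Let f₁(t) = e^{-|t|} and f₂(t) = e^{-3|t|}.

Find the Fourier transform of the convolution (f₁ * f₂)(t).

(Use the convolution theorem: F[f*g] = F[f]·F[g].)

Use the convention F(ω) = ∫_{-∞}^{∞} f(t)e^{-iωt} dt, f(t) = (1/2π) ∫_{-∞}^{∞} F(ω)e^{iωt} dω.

F[f₁*f₂](ω) = \frac{12}{\left(\omega^{2} + 1\right) \left(\omega^{2} + 9\right)}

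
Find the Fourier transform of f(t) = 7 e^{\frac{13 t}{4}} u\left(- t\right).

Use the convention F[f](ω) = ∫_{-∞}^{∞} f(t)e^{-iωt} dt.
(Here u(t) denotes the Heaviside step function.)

F(ω) = - \frac{28}{4 i \omega - 13}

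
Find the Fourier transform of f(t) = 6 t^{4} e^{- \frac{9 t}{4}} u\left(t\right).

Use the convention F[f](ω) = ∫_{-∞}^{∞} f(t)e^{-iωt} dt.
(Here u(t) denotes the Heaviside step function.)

F(ω) = \frac{147456}{\left(4 i \omega + 9\right)^{5}}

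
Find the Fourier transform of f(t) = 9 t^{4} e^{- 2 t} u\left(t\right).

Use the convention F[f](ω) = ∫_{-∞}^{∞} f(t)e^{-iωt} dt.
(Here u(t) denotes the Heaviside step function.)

F(ω) = \frac{216}{\left(i \omega + 2\right)^{5}}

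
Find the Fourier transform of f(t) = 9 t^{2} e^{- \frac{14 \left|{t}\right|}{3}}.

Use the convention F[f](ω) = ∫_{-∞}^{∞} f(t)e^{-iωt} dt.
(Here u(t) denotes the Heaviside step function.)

F(ω) = \frac{13608 \left(196 - 27 \omega^{2}\right)}{\left(9 \omega^{2} + 196\right)^{3}}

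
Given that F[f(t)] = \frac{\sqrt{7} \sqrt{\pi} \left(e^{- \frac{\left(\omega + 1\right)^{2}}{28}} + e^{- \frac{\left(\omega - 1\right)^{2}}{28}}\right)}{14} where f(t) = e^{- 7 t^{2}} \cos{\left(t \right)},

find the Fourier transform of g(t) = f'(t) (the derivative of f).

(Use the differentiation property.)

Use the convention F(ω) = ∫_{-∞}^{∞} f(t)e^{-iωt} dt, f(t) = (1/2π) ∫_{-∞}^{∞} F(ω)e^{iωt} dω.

F[g](ω) = \frac{\sqrt{7} i \sqrt{\pi} \omega \left(e^{\frac{\omega}{7}} + 1\right) e^{- \frac{\omega^{2}}{28} - \frac{\omega}{14} - \frac{1}{28}}}{14}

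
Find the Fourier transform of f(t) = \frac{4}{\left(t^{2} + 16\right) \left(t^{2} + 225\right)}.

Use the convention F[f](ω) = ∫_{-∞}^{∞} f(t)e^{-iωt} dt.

F(ω) = \frac{\pi \left(15 e^{11 \left|{\omega}\right|} - 4\right) e^{- 15 \left|{\omega}\right|}}{3135}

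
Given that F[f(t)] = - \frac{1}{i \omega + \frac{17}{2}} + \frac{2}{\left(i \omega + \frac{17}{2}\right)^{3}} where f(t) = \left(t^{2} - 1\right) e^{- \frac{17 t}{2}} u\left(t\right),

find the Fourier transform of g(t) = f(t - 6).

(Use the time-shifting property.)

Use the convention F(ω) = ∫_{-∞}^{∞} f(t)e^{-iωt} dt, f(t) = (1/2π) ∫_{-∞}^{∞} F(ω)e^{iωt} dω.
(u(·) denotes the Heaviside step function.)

F[g](ω) = \frac{2 \left(16 i \omega - \left(2 i \omega + 17\right)^{3} + 136\right) e^{- 6 i \omega}}{\left(2 i \omega + 17\right)^{4}}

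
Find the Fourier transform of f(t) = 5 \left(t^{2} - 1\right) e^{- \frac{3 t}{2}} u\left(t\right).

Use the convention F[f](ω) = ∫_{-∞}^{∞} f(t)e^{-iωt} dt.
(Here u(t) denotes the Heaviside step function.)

F(ω) = \frac{10 \left(16 i \omega - \left(2 i \omega + 3\right)^{3} + 24\right)}{\left(2 i \omega + 3\right)^{4}}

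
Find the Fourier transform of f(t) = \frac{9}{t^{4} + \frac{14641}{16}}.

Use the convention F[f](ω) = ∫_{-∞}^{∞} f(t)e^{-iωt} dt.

F(ω) = \frac{72 \pi e^{- \frac{11 \sqrt{2} \left|{\omega}\right|}{4}} \sin{\left(\frac{11 \sqrt{2} \left|{\omega}\right|}{4} + \frac{\pi}{4} \right)}}{1331}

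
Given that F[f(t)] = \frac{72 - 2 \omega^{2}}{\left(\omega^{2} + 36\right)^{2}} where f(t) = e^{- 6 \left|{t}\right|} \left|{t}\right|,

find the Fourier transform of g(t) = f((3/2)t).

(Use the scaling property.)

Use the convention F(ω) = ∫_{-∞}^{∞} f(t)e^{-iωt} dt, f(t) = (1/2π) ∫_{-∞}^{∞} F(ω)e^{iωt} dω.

F[g](ω) = \frac{3 \left(81 - \omega^{2}\right)}{\left(\omega^{2} + 81\right)^{2}}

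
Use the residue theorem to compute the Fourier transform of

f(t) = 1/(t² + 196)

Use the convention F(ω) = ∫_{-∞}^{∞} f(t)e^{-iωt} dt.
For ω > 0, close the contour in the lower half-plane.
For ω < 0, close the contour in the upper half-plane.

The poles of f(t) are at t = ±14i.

Let g(z) = f(z)e^{-iωz}; for large |z| the factor e^{-iωz} decays in the lower half-plane when ω > 0 and in the upper half-plane when ω < 0.

Case ω > 0 (lower half-plane, clockwise contour ⇒ F(ω) = -2πi·ΣRes):
  Res_{z = - 14 i} g(z) = \frac{i e^{- 14 \omega}}{28}
  F(ω) = -2πi·ΣRes = \frac{\pi e^{- 14 \omega}}{14}

Case ω < 0 (upper half-plane, counterclockwise contour ⇒ F(ω) = +2πi·ΣRes):
  Res_{z = 14 i} g(z) = - \frac{i e^{14 \omega}}{28}
  F(ω) = 2πi·ΣRes = \frac{\pi e^{14 \omega}}{14}

Both cases combine into a single formula in |ω|:

F(ω) = \frac{\pi e^{- 14 \left|{\omega}\right|}}{14}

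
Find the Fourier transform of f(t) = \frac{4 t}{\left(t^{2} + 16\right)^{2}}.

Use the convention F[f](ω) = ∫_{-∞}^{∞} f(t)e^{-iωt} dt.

F(ω) = - \frac{i \pi \omega e^{- 4 \left|{\omega}\right|}}{2}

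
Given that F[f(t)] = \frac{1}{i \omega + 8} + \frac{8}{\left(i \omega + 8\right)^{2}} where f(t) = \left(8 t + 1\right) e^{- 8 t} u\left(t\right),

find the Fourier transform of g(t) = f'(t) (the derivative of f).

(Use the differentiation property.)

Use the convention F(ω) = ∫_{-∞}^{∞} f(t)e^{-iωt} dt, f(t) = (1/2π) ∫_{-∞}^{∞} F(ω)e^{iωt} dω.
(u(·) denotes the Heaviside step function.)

F[g](ω) = \frac{\omega \left(\omega - 16 i\right)}{\omega^{2} - 16 i \omega - 64}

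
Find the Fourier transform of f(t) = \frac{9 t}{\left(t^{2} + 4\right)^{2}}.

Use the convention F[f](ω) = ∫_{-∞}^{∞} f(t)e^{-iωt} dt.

F(ω) = - \frac{9 i \pi \omega e^{- 2 \left|{\omega}\right|}}{4}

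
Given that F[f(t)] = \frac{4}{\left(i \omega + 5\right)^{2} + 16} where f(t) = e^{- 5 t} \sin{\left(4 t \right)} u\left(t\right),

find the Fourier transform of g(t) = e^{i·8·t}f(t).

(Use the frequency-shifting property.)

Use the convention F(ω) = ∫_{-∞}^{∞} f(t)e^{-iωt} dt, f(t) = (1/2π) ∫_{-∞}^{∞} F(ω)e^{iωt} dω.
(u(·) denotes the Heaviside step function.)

F[g](ω) = \frac{4}{\left(i \left(\omega - 8\right) + 5\right)^{2} + 16}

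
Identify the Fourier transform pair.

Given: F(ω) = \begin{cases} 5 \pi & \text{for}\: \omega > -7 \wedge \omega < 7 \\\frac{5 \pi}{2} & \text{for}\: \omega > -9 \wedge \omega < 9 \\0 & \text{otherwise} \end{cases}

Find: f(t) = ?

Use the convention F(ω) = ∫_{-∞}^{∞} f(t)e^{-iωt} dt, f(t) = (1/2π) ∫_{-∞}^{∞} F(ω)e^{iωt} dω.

f(t) = \frac{5 \sin{\left(8 t \right)} \cos{\left(t \right)}}{t}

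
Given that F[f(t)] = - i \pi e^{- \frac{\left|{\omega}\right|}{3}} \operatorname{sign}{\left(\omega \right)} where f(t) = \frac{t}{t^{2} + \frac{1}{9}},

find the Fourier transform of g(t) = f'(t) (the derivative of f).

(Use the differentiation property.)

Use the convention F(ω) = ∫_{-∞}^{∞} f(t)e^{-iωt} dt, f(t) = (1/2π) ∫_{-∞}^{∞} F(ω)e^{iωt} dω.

F[g](ω) = \pi \omega e^{- \frac{\left|{\omega}\right|}{3}} \operatorname{sign}{\left(\omega \right)}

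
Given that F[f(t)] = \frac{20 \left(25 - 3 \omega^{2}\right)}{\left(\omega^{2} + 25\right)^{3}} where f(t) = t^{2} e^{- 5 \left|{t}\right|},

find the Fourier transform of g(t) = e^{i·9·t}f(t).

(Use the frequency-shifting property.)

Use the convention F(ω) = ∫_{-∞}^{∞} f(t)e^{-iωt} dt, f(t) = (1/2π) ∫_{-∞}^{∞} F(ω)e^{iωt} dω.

F[g](ω) = \frac{20 \left(25 - 3 \left(\omega - 9\right)^{2}\right)}{\left(\left(\omega - 9\right)^{2} + 25\right)^{3}}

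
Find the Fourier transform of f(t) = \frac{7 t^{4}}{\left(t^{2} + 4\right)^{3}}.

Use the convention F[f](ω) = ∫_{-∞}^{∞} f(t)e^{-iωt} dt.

F(ω) = \frac{7 \pi \left(4 \omega^{2} - 10 \left|{\omega}\right| + 3\right) e^{- 2 \left|{\omega}\right|}}{16}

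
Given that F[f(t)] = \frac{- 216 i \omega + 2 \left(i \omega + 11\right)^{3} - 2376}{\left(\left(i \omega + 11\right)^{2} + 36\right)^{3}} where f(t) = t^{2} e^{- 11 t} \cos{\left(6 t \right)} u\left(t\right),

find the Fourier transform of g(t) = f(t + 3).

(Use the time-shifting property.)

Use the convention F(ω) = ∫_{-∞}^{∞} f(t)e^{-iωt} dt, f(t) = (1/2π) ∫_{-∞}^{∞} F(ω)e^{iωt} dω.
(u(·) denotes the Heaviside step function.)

F[g](ω) = \frac{2 \left(- 108 i \omega + \left(i \omega + 11\right)^{3} - 1188\right) e^{3 i \omega}}{\left(\left(i \omega + 11\right)^{2} + 36\right)^{3}}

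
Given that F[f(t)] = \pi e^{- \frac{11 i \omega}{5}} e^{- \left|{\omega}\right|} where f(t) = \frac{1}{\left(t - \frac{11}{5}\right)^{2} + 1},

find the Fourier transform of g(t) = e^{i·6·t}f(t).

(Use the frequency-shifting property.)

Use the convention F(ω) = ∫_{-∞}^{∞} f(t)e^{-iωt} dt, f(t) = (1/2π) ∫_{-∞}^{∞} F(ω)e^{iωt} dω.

F[g](ω) = \pi e^{- \frac{11 i \left(\omega - 6\right)}{5} - \left|{\omega - 6}\right|}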